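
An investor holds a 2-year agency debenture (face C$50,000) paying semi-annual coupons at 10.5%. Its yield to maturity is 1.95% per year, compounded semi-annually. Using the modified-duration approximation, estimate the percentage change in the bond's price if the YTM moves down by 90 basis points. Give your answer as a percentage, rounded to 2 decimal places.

Periodic yield y = 0.00975. Modified duration first:
  t   CF        PV=CF/(1+0.00975)^t    t·PV
  1     2,625.00     2,599.6534     2,599.6534
  2     2,625.00     2,574.5515     5,149.1030
  3     2,625.00     2,549.6920     7,649.0760
  4    52,625.00    50,621.6925   202,486.7700
  Σ                 58,345.5894   217,884.6024
P = 58,345.5894; D_Mac = 3.73438 half-year periods = 1.86719 yrs; D_mod = 1.86719/(1+0.00975) = 1.84916 yrs.
ΔP/P ≈ -D_mod · Δy = -1.84916 × (-0.009) = +0.016642 = +1.6642%.

+1.66%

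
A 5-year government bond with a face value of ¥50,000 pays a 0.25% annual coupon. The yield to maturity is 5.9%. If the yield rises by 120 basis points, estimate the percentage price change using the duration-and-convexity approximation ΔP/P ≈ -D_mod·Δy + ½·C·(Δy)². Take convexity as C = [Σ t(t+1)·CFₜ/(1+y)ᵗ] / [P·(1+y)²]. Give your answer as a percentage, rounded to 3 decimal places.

With y = 0.059:
  t   CF        PV=CF/(1+0.059)^t    t·PV        t(t+1)·PV
  1       125.00       118.0359       118.0359         236.0718
  2       125.00       111.4598       222.9195         668.7585
  3       125.00       105.2500       315.7500       1,263.0001
  4       125.00        99.3862       397.5449       1,987.7244
  5    50,125.00    37,633.4978   188,167.4890   1,129,004.9338
  Σ                 38,067.6297   189,221.7393   1,133,160.4886
P = 38,067.6297; D_Mac = 4.97067 yrs; D_mod = 4.69374 yrs; C = 26.54261.
Duration effect: -4.69374 × (+0.012) = -0.056325
Convexity effect: 0.5 × 26.54261 × (0.012)² = +0.0019111
ΔP/P ≈ -0.056325 + 0.0019111 = -0.054414 = -5.4414%.

-5.441%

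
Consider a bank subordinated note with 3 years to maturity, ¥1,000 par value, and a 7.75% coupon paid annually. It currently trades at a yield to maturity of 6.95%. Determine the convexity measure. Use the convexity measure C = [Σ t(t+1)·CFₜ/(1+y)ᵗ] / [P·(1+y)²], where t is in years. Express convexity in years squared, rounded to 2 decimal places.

With y = 0.0695:
  t   CF        PV=CF/(1+0.0695)^t    t·PV        t(t+1)·PV
  1        77.50        72.4638        72.4638         144.9275
  2        77.50        67.7548       135.5096         406.5289
  3     1,077.50       880.7951     2,642.3854      10,569.5417
  Σ                  1,021.0137     2,850.3588      11,120.9981
P = 1,021.0137.
Convexity = Σ t(t+1)·PV / [P·(1+y)²] = 11,120.9981 / (1,021.0137 × 1.143830) = 9.52249.

9.52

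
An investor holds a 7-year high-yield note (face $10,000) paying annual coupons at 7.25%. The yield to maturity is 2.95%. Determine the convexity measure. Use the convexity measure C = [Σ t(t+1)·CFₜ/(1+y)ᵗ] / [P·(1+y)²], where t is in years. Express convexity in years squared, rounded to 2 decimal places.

With y = 0.0295:
  t   CF        PV=CF/(1+0.0295)^t    t·PV        t(t+1)·PV
  1       725.00       704.2254       704.2254       1,408.4507
  2       725.00       684.0460     1,368.0920       4,104.2760
  3       725.00       664.4449     1,993.3346       7,973.3385
  4       725.00       645.4054     2,581.6216      12,908.1082
  5       725.00       626.9115     3,134.5576      18,807.3457
  6       725.00       608.9476     3,653.6854      25,575.7979
  7    10,725.00     8,750.0965    61,250.6757     490,005.4057
  Σ                 12,684.0773    74,686.1923     560,782.7226
P = 12,684.0773.
Convexity = Σ t(t+1)·PV / [P·(1+y)²] = 560,782.7226 / (12,684.0773 × 1.059870) = 41.71412.

41.71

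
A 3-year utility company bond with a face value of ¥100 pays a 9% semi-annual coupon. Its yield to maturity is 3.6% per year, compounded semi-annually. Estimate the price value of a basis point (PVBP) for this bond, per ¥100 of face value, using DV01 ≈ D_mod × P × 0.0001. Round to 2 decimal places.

Periodic yield y = 0.018.
  t   CF        PV=CF/(1+0.018)^t    t·PV
  1         4.50         4.4204         4.4204
  2         4.50         4.3423         8.6845
  3         4.50         4.2655        12.7965
  4         4.50         4.1901        16.7603
  5         4.50         4.1160        20.5799
  6       104.50        93.8922       563.3533
  Σ                    115.2265       626.5950
P = 115.2265; D_Mac = 5.43794 half-year periods = 2.71897 yrs; D_mod = 2.67090 yrs.
DV01 ≈ 2.67090 × 115.2265 × 0.0001 = 0.030776.

¥0.03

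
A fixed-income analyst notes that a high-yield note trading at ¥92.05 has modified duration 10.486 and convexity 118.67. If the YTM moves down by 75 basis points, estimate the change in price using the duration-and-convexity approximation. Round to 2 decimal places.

Duration effect: -D_mod·Δy = -10.486 × (-0.0075) = +0.078645
Convexity effect: ½·C·(Δy)² = 0.5 × 118.67 × (-0.0075)² = +0.00333759375
ΔP/P ≈ +0.078645 + 0.00333759375 = +0.08198259375
ΔP ≈ 92.05 × (+0.08198259375) = +7.5464977546875.

+¥7.55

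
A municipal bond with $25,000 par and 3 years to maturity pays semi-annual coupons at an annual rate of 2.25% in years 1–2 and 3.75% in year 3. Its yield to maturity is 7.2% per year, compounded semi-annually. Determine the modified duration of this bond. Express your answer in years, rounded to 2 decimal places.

2.81 years

Periodic yield y = 0.036. First find Macaulay duration:
  t   CF        PV=CF/(1+0.036)^t    t·PV
  1       281.25       271.4768       271.4768
  2       281.25       262.0433       524.0866
  3       281.25       252.9375       758.8126
  4       281.25       244.1482       976.5928
  5       468.75       392.7738     1,963.8690
  6    25,468.75    20,599.1404   123,594.8425
  Σ                 22,022.5200   128,089.6802
P = 22,022.5200; Macaulay duration = 128,089.6802 / 22,022.5200 = 5.81630 half-year periods = 2.90815 years.
Modified duration = D_Mac / (1 + y) = 2.90815 / 1.036 = 2.80710 years.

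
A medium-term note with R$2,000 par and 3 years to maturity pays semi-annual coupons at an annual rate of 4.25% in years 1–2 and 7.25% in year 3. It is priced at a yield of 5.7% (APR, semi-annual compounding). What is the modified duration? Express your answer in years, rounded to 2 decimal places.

2.76 years

Periodic yield y = 0.0285. First find Macaulay duration:
  t   CF        PV=CF/(1+0.0285)^t    t·PV
  1        42.50        41.3223        41.3223
  2        42.50        40.1773        80.3545
  3        42.50        39.0639       117.1918
  4        42.50        37.9815       151.9259
  5        72.50        62.9965       314.9826
  6     2,072.50     1,750.9299    10,505.5795
  Σ                  1,972.4714    11,211.3566
P = 1,972.4714; Macaulay duration = 11,211.3566 / 1,972.4714 = 5.68391 half-year periods = 2.84196 years.
Modified duration = D_Mac / (1 + y) = 2.84196 / 1.0285 = 2.76321 years.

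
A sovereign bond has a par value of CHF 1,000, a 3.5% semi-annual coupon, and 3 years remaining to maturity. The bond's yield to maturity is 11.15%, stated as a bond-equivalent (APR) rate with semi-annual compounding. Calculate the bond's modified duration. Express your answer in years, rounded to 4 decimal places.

2.7059 years

Periodic yield y = 0.05575. First find Macaulay duration:
  t   CF        PV=CF/(1+0.05575)^t    t·PV
  1        17.50        16.5759        16.5759
  2        17.50        15.7006        31.4012
  3        17.50        14.8715        44.6145
  4        17.50        14.0862        56.3448
  5        17.50        13.3424        66.7118
  6     1,017.50       734.7979     4,408.7871
  Σ                    809.3744     4,624.4352
P = 809.3744; Macaulay duration = 4,624.4352 / 809.3744 = 5.71359 half-year periods = 2.85680 years.
Modified duration = D_Mac / (1 + y) = 2.85680 / 1.05575 = 2.70594 years.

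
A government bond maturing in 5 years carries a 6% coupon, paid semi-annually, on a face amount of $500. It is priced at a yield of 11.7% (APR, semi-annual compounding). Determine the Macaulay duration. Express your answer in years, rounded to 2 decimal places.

Periodic yield y = 0.0585. Discount each cash flow and weight by its period:
  t   CF        PV=CF/(1+0.0585)^t    t·PV
  1        15.00        14.1710        14.1710
  2        15.00        13.3878        26.7756
  3        15.00        12.6479        37.9437
  4        15.00        11.9489        47.7956
  5        15.00        11.2885        56.4426
  6        15.00        10.6646        63.9878
  7        15.00        10.0752        70.5267
  8        15.00         9.5184        76.1473
  9        15.00         8.9924        80.9312
  10      515.00       291.6746     2,916.7460
  Σ                    394.3694     3,391.4674
Price P = Σ PV = 394.3694.
Macaulay duration = Σ(t·PV) / P = 3,391.4674 / 394.3694 = 8.59972 half-year periods.
In years: 8.59972 / 2 = 4.29986 years.

4.30 years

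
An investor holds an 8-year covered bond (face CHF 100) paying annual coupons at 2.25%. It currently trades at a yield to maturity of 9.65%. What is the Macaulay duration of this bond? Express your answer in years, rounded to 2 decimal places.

7.19 years

Periodic yield y = 0.0965. Discount each cash flow and weight by its year:
  t   CF        PV=CF/(1+0.0965)^t    t·PV
  1         2.25         2.0520         2.0520
  2         2.25         1.8714         3.7428
  3         2.25         1.7067         5.1201
  4         2.25         1.5565         6.2260
  5         2.25         1.4195         7.0976
  6         2.25         1.2946         7.7675
  7         2.25         1.1807         8.2646
  8       102.25        48.9321       391.4571
  Σ                     60.0135       431.7276
Price P = Σ PV = 60.0135.
Macaulay duration = Σ(t·PV) / P = 431.7276 / 60.0135 = 7.19385 years.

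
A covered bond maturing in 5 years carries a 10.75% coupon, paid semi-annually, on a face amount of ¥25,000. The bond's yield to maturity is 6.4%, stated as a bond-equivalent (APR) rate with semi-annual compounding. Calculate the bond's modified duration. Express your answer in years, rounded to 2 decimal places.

Periodic yield y = 0.032. First find Macaulay duration:
  t   CF        PV=CF/(1+0.032)^t    t·PV
  1     1,343.75     1,302.0833     1,302.0833
  2     1,343.75     1,261.7087     2,523.4173
  3     1,343.75     1,222.5859     3,667.7577
  4     1,343.75     1,184.6763     4,738.7051
  5     1,343.75     1,147.9421     5,739.7106
  6     1,343.75     1,112.3470     6,674.0821
  7     1,343.75     1,077.8556     7,544.9894
  8     1,343.75     1,044.4338     8,355.4700
  9     1,343.75     1,012.0482     9,108.4339
  10   26,343.75    19,225.6319   192,256.3192
  Σ                 29,591.3128   241,910.9687
P = 29,591.3128; Macaulay duration = 241,910.9687 / 29,591.3128 = 8.17507 half-year periods = 4.08753 years.
Modified duration = D_Mac / (1 + y) = 4.08753 / 1.032 = 3.96079 years.

3.96 years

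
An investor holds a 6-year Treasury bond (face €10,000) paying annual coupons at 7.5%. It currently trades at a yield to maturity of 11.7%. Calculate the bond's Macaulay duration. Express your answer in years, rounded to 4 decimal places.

4.9379 years

Periodic yield y = 0.117. Discount each cash flow and weight by its year:
  t   CF        PV=CF/(1+0.117)^t    t·PV
  1       750.00       671.4414       671.4414
  2       750.00       601.1113     1,202.2227
  3       750.00       538.1480     1,614.4441
  4       750.00       481.7798     1,927.1191
  5       750.00       431.3158     2,156.5792
  6    10,750.00     5,534.6406    33,207.8437
  Σ                  8,258.4369    40,779.6500
Price P = Σ PV = 8,258.4369.
Macaulay duration = Σ(t·PV) / P = 40,779.6500 / 8,258.4369 = 4.93794 years.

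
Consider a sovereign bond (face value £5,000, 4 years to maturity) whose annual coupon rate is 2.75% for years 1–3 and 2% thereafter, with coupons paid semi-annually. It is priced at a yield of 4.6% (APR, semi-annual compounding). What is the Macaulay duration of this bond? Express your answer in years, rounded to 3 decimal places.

3.808 years

Periodic yield y = 0.023. Discount each cash flow and weight by its period:
  t   CF        PV=CF/(1+0.023)^t    t·PV
  1        68.75        67.2043        67.2043
  2        68.75        65.6934       131.3867
  3        68.75        64.2164       192.6491
  4        68.75        62.7726       251.0904
  5        68.75        61.3613       306.8065
  6        68.75        59.9817       359.8903
  7        50.00        42.6423       298.4961
  8     5,050.00     4,210.0408    33,680.3267
  Σ                  4,633.9128    35,287.8501
Price P = Σ PV = 4,633.9128.
Macaulay duration = Σ(t·PV) / P = 35,287.8501 / 4,633.9128 = 7.61513 half-year periods.
In years: 7.61513 / 2 = 3.80757 years.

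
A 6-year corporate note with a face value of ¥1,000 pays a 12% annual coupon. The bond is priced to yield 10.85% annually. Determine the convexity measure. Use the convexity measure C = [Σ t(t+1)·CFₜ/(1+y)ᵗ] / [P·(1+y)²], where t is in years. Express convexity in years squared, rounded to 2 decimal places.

24.02

With y = 0.1085:
  t   CF        PV=CF/(1+0.1085)^t    t·PV        t(t+1)·PV
  1       120.00       108.2544       108.2544         216.5088
  2       120.00        97.6585       195.3169         585.9507
  3       120.00        88.0996       264.2989       1,057.1957
  4       120.00        79.4764       317.9058       1,589.5290
  5       120.00        71.6973       358.4865       2,150.9188
  6     1,120.00       603.6759     3,622.0554      25,354.3878
  Σ                  1,048.8621     4,866.3179      30,954.4908
P = 1,048.8621.
Convexity = Σ t(t+1)·PV / [P·(1+y)²] = 30,954.4908 / (1,048.8621 × 1.228772) = 24.01784.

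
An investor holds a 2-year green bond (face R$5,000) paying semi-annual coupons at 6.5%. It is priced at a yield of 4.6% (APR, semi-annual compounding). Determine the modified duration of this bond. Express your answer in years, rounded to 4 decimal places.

1.8664 years

Periodic yield y = 0.023. First find Macaulay duration:
  t   CF        PV=CF/(1+0.023)^t    t·PV
  1       162.50       158.8465       158.8465
  2       162.50       155.2752       310.5504
  3       162.50       151.7842       455.3525
  4     5,162.50     4,713.6521    18,854.6086
  Σ                  5,179.5580    19,779.3580
P = 5,179.5580; Macaulay duration = 19,779.3580 / 5,179.5580 = 3.81873 half-year periods = 1.90937 years.
Modified duration = D_Mac / (1 + y) = 1.90937 / 1.023 = 1.86644 years.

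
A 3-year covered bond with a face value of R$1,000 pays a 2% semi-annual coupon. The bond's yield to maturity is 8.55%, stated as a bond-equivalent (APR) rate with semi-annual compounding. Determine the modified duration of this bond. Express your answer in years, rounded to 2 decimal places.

2.80 years

Periodic yield y = 0.04275. First find Macaulay duration:
  t   CF        PV=CF/(1+0.04275)^t    t·PV
  1        10.00         9.5900         9.5900
  2        10.00         9.1969        18.3937
  3        10.00         8.8198        26.4594
  4        10.00         8.4582        33.8329
  5        10.00         8.1115        40.5573
  6     1,010.00       785.6700     4,714.0201
  Σ                    829.8464     4,842.8535
P = 829.8464; Macaulay duration = 4,842.8535 / 829.8464 = 5.83584 half-year periods = 2.91792 years.
Modified duration = D_Mac / (1 + y) = 2.91792 / 1.04275 = 2.79829 years.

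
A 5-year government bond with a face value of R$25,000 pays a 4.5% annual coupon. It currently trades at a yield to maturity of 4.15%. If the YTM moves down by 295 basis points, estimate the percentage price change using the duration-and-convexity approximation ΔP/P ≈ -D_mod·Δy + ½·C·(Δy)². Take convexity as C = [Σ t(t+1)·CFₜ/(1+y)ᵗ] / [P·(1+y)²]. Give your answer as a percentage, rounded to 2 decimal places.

+14.08%

With y = 0.0415:
  t   CF        PV=CF/(1+0.0415)^t    t·PV        t(t+1)·PV
  1     1,125.00     1,080.1728     1,080.1728       2,160.3457
  2     1,125.00     1,037.1319     2,074.2637       6,222.7911
  3     1,125.00       995.8059     2,987.4177      11,949.6709
  4     1,125.00       956.1267     3,824.5066      19,122.5331
  5    26,125.00    21,318.6612   106,593.3060     639,559.8359
  Σ                 25,387.8984   116,559.6669     679,015.1767
P = 25,387.8984; D_Mac = 4.59115 yrs; D_mod = 4.40821 yrs; C = 24.65666.
Duration effect: -4.40821 × (-0.0295) = +0.130042
Convexity effect: 0.5 × 24.65666 × (-0.0295)² = +0.0107287
ΔP/P ≈ +0.130042 + 0.0107287 = +0.140771 = +14.0771%.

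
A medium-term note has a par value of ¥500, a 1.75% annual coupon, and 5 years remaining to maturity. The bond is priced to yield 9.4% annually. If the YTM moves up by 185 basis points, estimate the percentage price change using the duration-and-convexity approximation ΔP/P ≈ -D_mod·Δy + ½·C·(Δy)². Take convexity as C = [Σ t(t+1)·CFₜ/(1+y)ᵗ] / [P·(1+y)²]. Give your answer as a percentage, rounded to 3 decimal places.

With y = 0.094:
  t   CF        PV=CF/(1+0.094)^t    t·PV        t(t+1)·PV
  1         8.75         7.9982         7.9982          15.9963
  2         8.75         7.3109        14.6219          43.8657
  3         8.75         6.6828        20.0483          80.1932
  4         8.75         6.1086        24.4342         122.1712
  5       508.75       324.6518     1,623.2590       9,739.5539
  Σ                    352.7522     1,690.3616      10,001.7803
P = 352.7522; D_Mac = 4.79192 yrs; D_mod = 4.38019 yrs; C = 23.69043.
Duration effect: -4.38019 × (+0.0185) = -0.081033
Convexity effect: 0.5 × 23.69043 × (0.0185)² = +0.0040540
ΔP/P ≈ -0.081033 + 0.0040540 = -0.076979 = -7.6979%.

-7.698%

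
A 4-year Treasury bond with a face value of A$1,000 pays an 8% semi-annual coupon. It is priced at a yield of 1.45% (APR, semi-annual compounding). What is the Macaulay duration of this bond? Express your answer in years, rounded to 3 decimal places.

3.563 years

Periodic yield y = 0.00725. Discount each cash flow and weight by its period:
  t   CF        PV=CF/(1+0.00725)^t    t·PV
  1        40.00        39.7121        39.7121
  2        40.00        39.4262        78.8525
  3        40.00        39.1425       117.4274
  4        40.00        38.8607       155.4429
  5        40.00        38.5810       192.9051
  6        40.00        38.3033       229.8199
  7        40.00        38.0276       266.1933
  8     1,040.00       981.6013     7,852.8105
  Σ                  1,253.6548     8,933.1636
Price P = Σ PV = 1,253.6548.
Macaulay duration = Σ(t·PV) / P = 8,933.1636 / 1,253.6548 = 7.12570 half-year periods.
In years: 7.12570 / 2 = 3.56285 years.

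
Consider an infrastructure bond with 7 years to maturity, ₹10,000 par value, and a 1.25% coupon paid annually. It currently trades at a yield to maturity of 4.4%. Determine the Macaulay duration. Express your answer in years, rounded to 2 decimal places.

Periodic yield y = 0.044. Discount each cash flow and weight by its year:
  t   CF        PV=CF/(1+0.044)^t    t·PV
  1       125.00       119.7318       119.7318
  2       125.00       114.6856       229.3713
  3       125.00       109.8521       329.5564
  4       125.00       105.2224       420.8894
  5       125.00       100.7877       503.9385
  6       125.00        96.5399       579.2396
  7    10,125.00     7,490.1677    52,431.1739
  Σ                  8,136.9873    54,613.9009
Price P = Σ PV = 8,136.9873.
Macaulay duration = Σ(t·PV) / P = 54,613.9009 / 8,136.9873 = 6.71181 years.

6.71 years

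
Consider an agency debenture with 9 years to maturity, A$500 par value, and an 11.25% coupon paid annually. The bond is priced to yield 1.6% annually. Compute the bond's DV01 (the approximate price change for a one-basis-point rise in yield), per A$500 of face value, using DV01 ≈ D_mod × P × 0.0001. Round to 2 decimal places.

A$0.61

Periodic yield y = 0.016.
  t   CF        PV=CF/(1+0.016)^t    t·PV
  1        56.25        55.3642        55.3642
  2        56.25        54.4923       108.9846
  3        56.25        53.6342       160.9025
  4        56.25        52.7895       211.1581
  5        56.25        51.9582       259.7909
  6        56.25        51.1399       306.8397
  7        56.25        50.3346       352.3422
  8        56.25        49.5419       396.3354
  9       556.25       482.1994     4,339.7945
  Σ                    901.4542     6,191.5119
P = 901.4542; D_Mac = 6.86836 yrs; D_mod = 6.76020 yrs.
DV01 ≈ 6.76020 × 901.4542 × 0.0001 = 0.609401.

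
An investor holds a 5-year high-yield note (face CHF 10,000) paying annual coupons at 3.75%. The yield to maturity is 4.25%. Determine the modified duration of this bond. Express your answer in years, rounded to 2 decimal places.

4.46 years

Periodic yield y = 0.0425. First find Macaulay duration:
  t   CF        PV=CF/(1+0.0425)^t    t·PV
  1       375.00       359.7122       359.7122
  2       375.00       345.0477       690.0954
  3       375.00       330.9810       992.9430
  4       375.00       317.4878     1,269.9511
  5    10,375.00     8,425.7348    42,128.6742
  Σ                  9,778.9636    45,441.3759
P = 9,778.9636; Macaulay duration = 45,441.3759 / 9,778.9636 = 4.64685 years.
Modified duration = D_Mac / (1 + y) = 4.64685 / 1.0425 = 4.45741 years.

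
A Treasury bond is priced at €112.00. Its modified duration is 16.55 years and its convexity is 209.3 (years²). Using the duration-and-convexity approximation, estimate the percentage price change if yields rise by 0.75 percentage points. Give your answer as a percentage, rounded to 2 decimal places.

-11.82%

Duration effect: -D_mod·Δy = -16.55 × (+0.0075) = -0.124125
Convexity effect: ½·C·(Δy)² = 0.5 × 209.3 × (0.0075)² = +0.0058865625
ΔP/P ≈ -0.124125 + 0.0058865625 = -0.1182384375
= -11.82384375%.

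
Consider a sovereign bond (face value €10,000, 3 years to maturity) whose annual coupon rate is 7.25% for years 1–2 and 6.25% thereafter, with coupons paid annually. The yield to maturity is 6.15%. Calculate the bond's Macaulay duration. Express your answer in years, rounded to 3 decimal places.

2.803 years

Periodic yield y = 0.0615. Discount each cash flow and weight by its year:
  t   CF        PV=CF/(1+0.0615)^t    t·PV
  1       725.00       682.9958       682.9958
  2       725.00       643.4251     1,286.8502
  3    10,625.00     8,883.1898    26,649.5695
  Σ                 10,209.6107    28,619.4155
Price P = Σ PV = 10,209.6107.
Macaulay duration = Σ(t·PV) / P = 28,619.4155 / 10,209.6107 = 2.80318 years.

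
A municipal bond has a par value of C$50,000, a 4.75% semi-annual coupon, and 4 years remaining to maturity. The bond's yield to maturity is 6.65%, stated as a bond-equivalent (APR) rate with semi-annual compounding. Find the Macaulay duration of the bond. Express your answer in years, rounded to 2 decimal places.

Periodic yield y = 0.03325. Discount each cash flow and weight by its period:
  t   CF        PV=CF/(1+0.03325)^t    t·PV
  1     1,187.50     1,149.2862     1,149.2862
  2     1,187.50     1,112.3022     2,224.6044
  3     1,187.50     1,076.5083     3,229.5249
  4     1,187.50     1,041.8662     4,167.4649
  5     1,187.50     1,008.3390     5,041.6948
  6     1,187.50       975.8906     5,855.3436
  7     1,187.50       944.4864     6,611.4050
  8    51,187.50    39,402.2124   315,217.6990
  Σ                 46,710.8913   343,497.0228
Price P = Σ PV = 46,710.8913.
Macaulay duration = Σ(t·PV) / P = 343,497.0228 / 46,710.8913 = 7.35368 half-year periods.
In years: 7.35368 / 2 = 3.67684 years.

3.68 years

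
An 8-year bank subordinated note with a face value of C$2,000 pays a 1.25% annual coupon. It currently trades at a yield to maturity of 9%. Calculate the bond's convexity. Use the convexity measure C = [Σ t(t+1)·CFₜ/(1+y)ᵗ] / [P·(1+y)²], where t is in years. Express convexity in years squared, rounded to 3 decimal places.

With y = 0.09:
  t   CF        PV=CF/(1+0.09)^t    t·PV        t(t+1)·PV
  1        25.00        22.9358        22.9358          45.8716
  2        25.00        21.0420        42.0840         126.2520
  3        25.00        19.3046        57.9138         231.6550
  4        25.00        17.7106        70.8425         354.2126
  5        25.00        16.2483        81.2414         487.4485
  6        25.00        14.9067        89.4401         626.0807
  7        25.00        13.6759        95.7310         765.8479
  8     2,025.00     1,016.2792     8,130.2337      73,172.1036
  Σ                  1,142.1030     8,590.4223      75,809.4720
P = 1,142.1030.
Convexity = Σ t(t+1)·PV / [P·(1+y)²] = 75,809.4720 / (1,142.1030 × 1.188100) = 55.86827.

55.868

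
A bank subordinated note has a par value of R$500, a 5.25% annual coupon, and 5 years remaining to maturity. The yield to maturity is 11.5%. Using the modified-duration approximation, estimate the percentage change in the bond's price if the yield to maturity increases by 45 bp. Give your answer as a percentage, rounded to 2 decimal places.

Periodic yield y = 0.115. Modified duration first:
  t   CF        PV=CF/(1+0.115)^t    t·PV
  1        26.25        23.5426        23.5426
  2        26.25        21.1144        42.2289
  3        26.25        18.9367        56.8102
  4        26.25        16.9836        67.9344
  5       526.25       305.3640     1,526.8198
  Σ                    385.9413     1,717.3358
P = 385.9413; D_Mac = 4.44973 yrs; D_mod = 4.44973/(1+0.115) = 3.99079 yrs.
ΔP/P ≈ -D_mod · Δy = -3.99079 × (+0.0045) = -0.017959 = -1.7959%.

-1.80%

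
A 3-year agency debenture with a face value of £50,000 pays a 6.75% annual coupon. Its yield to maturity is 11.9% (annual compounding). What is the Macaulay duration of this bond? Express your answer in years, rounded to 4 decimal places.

2.8008 years

Periodic yield y = 0.119. Discount each cash flow and weight by its year:
  t   CF        PV=CF/(1+0.119)^t    t·PV
  1     3,375.00     3,016.0858     3,016.0858
  2     3,375.00     2,695.3403     5,390.6806
  3    53,375.00    38,093.2150   114,279.6451
  Σ                 43,804.6411   122,686.4115
Price P = Σ PV = 43,804.6411.
Macaulay duration = Σ(t·PV) / P = 122,686.4115 / 43,804.6411 = 2.80076 years.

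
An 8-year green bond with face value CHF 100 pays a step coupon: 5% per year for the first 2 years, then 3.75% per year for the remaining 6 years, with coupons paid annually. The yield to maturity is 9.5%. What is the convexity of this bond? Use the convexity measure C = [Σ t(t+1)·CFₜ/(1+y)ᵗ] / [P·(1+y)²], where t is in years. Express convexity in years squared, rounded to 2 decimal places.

47.13

With y = 0.095:
  t   CF        PV=CF/(1+0.095)^t    t·PV        t(t+1)·PV
  1         5.00         4.5662         4.5662           9.1324
  2         5.00         4.1701         8.3401          25.0203
  3         3.75         2.8562         8.5686          34.2744
  4         3.75         2.6084        10.4336          52.1681
  5         3.75         2.3821        11.9105          71.4631
  6         3.75         2.1754        13.0526          91.3684
  7         3.75         1.9867        13.9069         111.2552
  8       103.75        50.1967       401.5736       3,614.1623
  Σ                     70.9418       472.3522       4,008.8442
P = 70.9418.
Convexity = Σ t(t+1)·PV / [P·(1+y)²] = 4,008.8442 / (70.9418 × 1.199025) = 47.12905.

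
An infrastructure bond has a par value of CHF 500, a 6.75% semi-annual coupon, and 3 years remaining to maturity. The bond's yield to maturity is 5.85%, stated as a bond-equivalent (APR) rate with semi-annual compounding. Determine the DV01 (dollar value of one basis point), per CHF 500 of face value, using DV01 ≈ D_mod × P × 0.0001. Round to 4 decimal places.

Periodic yield y = 0.02925.
  t   CF        PV=CF/(1+0.02925)^t    t·PV
  1       16.875        16.3954        16.3954
  2       16.875        15.9295        31.8590
  3       16.875        15.4768        46.4304
  4       16.875        15.0370        60.1479
  5       16.875        14.6096        73.0482
  6      516.875       434.7707     2,608.6242
  Σ                    512.2190     2,836.5051
P = 512.2190; D_Mac = 5.53768 half-year periods = 2.76884 yrs; D_mod = 2.69015 yrs.
DV01 ≈ 2.69015 × 512.2190 × 0.0001 = 0.137795.

CHF 0.1378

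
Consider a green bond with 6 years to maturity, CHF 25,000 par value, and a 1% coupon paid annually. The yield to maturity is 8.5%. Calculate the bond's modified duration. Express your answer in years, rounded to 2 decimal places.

5.36 years

Periodic yield y = 0.085. First find Macaulay duration:
  t   CF        PV=CF/(1+0.085)^t    t·PV
  1       250.00       230.4147       230.4147
  2       250.00       212.3638       424.7276
  3       250.00       195.7270       587.1811
  4       250.00       180.3936       721.5743
  5       250.00       166.2614       831.3068
  6    25,250.00    15,476.8635    92,861.1812
  Σ                 16,462.0241    95,656.3858
P = 16,462.0241; Macaulay duration = 95,656.3858 / 16,462.0241 = 5.81073 years.
Modified duration = D_Mac / (1 + y) = 5.81073 / 1.085 = 5.35551 years.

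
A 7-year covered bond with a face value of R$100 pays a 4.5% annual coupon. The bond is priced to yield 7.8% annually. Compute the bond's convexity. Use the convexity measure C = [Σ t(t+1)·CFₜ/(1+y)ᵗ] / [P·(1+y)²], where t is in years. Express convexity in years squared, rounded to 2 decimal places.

39.68

With y = 0.078:
  t   CF        PV=CF/(1+0.078)^t    t·PV        t(t+1)·PV
  1         4.50         4.1744         4.1744           8.3488
  2         4.50         3.8724         7.7447          23.2341
  3         4.50         3.5922        10.7765          43.1060
  4         4.50         3.3322        13.3290          66.6450
  5         4.50         3.0911        15.4557          92.7342
  6         4.50         2.8675        17.2049         120.4340
  7       104.50        61.7710       432.3973       3,459.1786
  Σ                     82.7008       501.0825       3,813.6808
P = 82.7008.
Convexity = Σ t(t+1)·PV / [P·(1+y)²] = 3,813.6808 / (82.7008 × 1.162084) = 39.68231.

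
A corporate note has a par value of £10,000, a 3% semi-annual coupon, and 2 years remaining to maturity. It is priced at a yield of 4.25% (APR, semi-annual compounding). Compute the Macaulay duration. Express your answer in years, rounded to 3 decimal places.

Periodic yield y = 0.02125. Discount each cash flow and weight by its period:
  t   CF        PV=CF/(1+0.02125)^t    t·PV
  1       150.00       146.8788       146.8788
  2       150.00       143.8226       287.6452
  3       150.00       140.8300       422.4899
  4    10,150.00     9,331.2057    37,324.8229
  Σ                  9,762.7371    38,181.8368
Price P = Σ PV = 9,762.7371.
Macaulay duration = Σ(t·PV) / P = 38,181.8368 / 9,762.7371 = 3.91098 half-year periods.
In years: 3.91098 / 2 = 1.95549 years.

1.955 years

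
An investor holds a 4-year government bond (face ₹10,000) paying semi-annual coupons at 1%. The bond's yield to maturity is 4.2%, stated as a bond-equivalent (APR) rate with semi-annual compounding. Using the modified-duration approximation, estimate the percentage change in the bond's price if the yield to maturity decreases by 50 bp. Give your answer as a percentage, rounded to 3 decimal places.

+1.922%

Periodic yield y = 0.021. Modified duration first:
  t   CF        PV=CF/(1+0.021)^t    t·PV
  1        50.00        48.9716        48.9716
  2        50.00        47.9643        95.9287
  3        50.00        46.9778       140.9334
  4        50.00        46.0116       184.0463
  5        50.00        45.0652       225.3260
  6        50.00        44.1383       264.8298
  7        50.00        43.2305       302.6132
  8    10,050.00     8,510.5989    68,084.7915
  Σ                  8,832.9582    69,347.4405
P = 8,832.9582; D_Mac = 7.85099 half-year periods = 3.92549 yrs; D_mod = 3.92549/(1+0.021) = 3.84475 yrs.
ΔP/P ≈ -D_mod · Δy = -3.84475 × (-0.005) = +0.019224 = +1.9224%.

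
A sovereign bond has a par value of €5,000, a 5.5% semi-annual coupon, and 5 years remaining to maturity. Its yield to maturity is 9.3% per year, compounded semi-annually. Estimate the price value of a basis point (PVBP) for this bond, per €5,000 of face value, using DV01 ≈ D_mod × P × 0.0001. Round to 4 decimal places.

€1.7809

Periodic yield y = 0.0465.
  t   CF        PV=CF/(1+0.0465)^t    t·PV
  1       137.50       131.3903       131.3903
  2       137.50       125.5522       251.1043
  3       137.50       119.9734       359.9202
  4       137.50       114.6425       458.5701
  5       137.50       109.5485       547.7426
  6       137.50       104.6809       628.0852
  7       137.50       100.0295       700.2065
  8       137.50        95.5848       764.6784
  9       137.50        91.3376       822.0384
  10    5,137.50     3,261.0654    32,610.6540
  Σ                  4,253.8051    37,274.3901
P = 4,253.8051; D_Mac = 8.76260 half-year periods = 4.38130 yrs; D_mod = 4.18662 yrs.
DV01 ≈ 4.18662 × 4,253.8051 × 0.0001 = 1.780907.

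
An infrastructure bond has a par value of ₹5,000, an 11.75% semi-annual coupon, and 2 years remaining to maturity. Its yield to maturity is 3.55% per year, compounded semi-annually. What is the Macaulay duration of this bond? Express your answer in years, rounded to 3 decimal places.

1.852 years

Periodic yield y = 0.01775. Discount each cash flow and weight by its period:
  t   CF        PV=CF/(1+0.01775)^t    t·PV
  1       293.75       288.6269       288.6269
  2       293.75       283.5931       567.1862
  3       293.75       278.6471       835.9413
  4     5,293.75     4,933.9982    19,735.9927
  Σ                  5,784.8652    21,427.7470
Price P = Σ PV = 5,784.8652.
Macaulay duration = Σ(t·PV) / P = 21,427.7470 / 5,784.8652 = 3.70410 half-year periods.
In years: 3.70410 / 2 = 1.85205 years.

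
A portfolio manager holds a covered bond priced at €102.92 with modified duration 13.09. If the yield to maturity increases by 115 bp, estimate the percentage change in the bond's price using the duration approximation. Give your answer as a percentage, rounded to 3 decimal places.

Duration approximation: ΔP/P ≈ -D_mod · Δy = -13.09 × (+0.0115) = -0.150535.
As a percentage: -15.0535%.

-15.054%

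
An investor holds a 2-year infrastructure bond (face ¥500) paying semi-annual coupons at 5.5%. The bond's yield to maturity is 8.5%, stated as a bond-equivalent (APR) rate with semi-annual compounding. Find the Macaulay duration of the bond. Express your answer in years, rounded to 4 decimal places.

Periodic yield y = 0.0425. Discount each cash flow and weight by its period:
  t   CF        PV=CF/(1+0.0425)^t    t·PV
  1        13.75        13.1894        13.1894
  2        13.75        12.6517        25.3035
  3        13.75        12.1360        36.4079
  4       513.75       434.9583     1,739.8330
  Σ                    472.9354     1,814.7339
Price P = Σ PV = 472.9354.
Macaulay duration = Σ(t·PV) / P = 1,814.7339 / 472.9354 = 3.83717 half-year periods.
In years: 3.83717 / 2 = 1.91859 years.

1.9186 years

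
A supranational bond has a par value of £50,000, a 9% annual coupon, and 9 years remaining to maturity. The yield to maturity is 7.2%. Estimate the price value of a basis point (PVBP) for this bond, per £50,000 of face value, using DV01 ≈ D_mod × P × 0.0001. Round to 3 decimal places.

£34.763

Periodic yield y = 0.072.
  t   CF        PV=CF/(1+0.072)^t    t·PV
  1     4,500.00     4,197.7612     4,197.7612
  2     4,500.00     3,915.8220     7,831.6440
  3     4,500.00     3,652.8190    10,958.4571
  4     4,500.00     3,407.4804    13,629.9218
  5     4,500.00     3,178.6198    15,893.0991
  6     4,500.00     2,965.1304    17,790.7826
  7     4,500.00     2,765.9799    19,361.8591
  8     4,500.00     2,580.2051    20,641.6409
  9    54,500.00    29,150.3272   262,352.9449
  Σ                 55,814.1451   372,658.1107
P = 55,814.1451; D_Mac = 6.67677 yrs; D_mod = 6.22833 yrs.
DV01 ≈ 6.22833 × 55,814.1451 × 0.0001 = 34.762883.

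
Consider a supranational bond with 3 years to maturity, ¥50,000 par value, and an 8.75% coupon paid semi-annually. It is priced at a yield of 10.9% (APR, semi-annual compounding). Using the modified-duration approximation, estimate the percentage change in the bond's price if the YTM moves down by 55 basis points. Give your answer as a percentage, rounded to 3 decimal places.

+1.405%

Periodic yield y = 0.0545. Modified duration first:
  t   CF        PV=CF/(1+0.0545)^t    t·PV
  1     2,187.50     2,074.4429     2,074.4429
  2     2,187.50     1,967.2289     3,934.4578
  3     2,187.50     1,865.5561     5,596.6682
  4     2,187.50     1,769.1381     7,076.5522
  5     2,187.50     1,677.7032     8,388.5162
  6    52,187.50    37,956.5725   227,739.4349
  Σ                 47,310.6416   254,810.0722
P = 47,310.6416; D_Mac = 5.38589 half-year periods = 2.69295 yrs; D_mod = 2.69295/(1+0.0545) = 2.55377 yrs.
ΔP/P ≈ -D_mod · Δy = -2.55377 × (-0.0055) = +0.014046 = +1.4046%.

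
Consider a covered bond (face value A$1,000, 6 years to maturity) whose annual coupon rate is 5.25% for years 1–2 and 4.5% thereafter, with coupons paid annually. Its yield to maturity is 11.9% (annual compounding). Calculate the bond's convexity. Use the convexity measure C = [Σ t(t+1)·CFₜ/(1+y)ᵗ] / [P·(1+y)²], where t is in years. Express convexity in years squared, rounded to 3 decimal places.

27.573

With y = 0.119:
  t   CF        PV=CF/(1+0.119)^t    t·PV        t(t+1)·PV
  1        52.50        46.9169        46.9169          93.8338
  2        52.50        41.9275        83.8550         251.5651
  3        45.00        32.1161        96.3482         385.3927
  4        45.00        28.7007       114.8027         574.0136
  5        45.00        25.6485       128.2425         769.4552
  6     1,045.00       532.2746     3,193.6478      22,355.5347
  Σ                    707.5843     3,663.8132      24,429.7951
P = 707.5843.
Convexity = Σ t(t+1)·PV / [P·(1+y)²] = 24,429.7951 / (707.5843 × 1.252161) = 27.57284.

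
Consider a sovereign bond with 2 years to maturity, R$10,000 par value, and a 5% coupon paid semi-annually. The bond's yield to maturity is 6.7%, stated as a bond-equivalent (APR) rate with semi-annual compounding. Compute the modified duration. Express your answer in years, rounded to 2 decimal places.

1.86 years

Periodic yield y = 0.0335. First find Macaulay duration:
  t   CF        PV=CF/(1+0.0335)^t    t·PV
  1       250.00       241.8965       241.8965
  2       250.00       234.0556       468.1112
  3       250.00       226.4689       679.4067
  4    10,250.00     8,984.2523    35,937.0094
  Σ                  9,686.6733    37,326.4237
P = 9,686.6733; Macaulay duration = 37,326.4237 / 9,686.6733 = 3.85338 half-year periods = 1.92669 years.
Modified duration = D_Mac / (1 + y) = 1.92669 / 1.0335 = 1.86424 years.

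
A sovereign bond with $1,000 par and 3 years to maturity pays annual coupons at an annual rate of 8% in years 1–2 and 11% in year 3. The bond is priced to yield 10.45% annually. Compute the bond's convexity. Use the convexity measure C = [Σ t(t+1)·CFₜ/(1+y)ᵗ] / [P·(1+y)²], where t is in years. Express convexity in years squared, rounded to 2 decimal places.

8.88

With y = 0.1045:
  t   CF        PV=CF/(1+0.1045)^t    t·PV        t(t+1)·PV
  1        80.00        72.4310        72.4310         144.8619
  2        80.00        65.5781       131.1561         393.4683
  3     1,110.00       823.8076     2,471.4229       9,885.6917
  Σ                    961.8167     2,675.0100      10,424.0220
P = 961.8167.
Convexity = Σ t(t+1)·PV / [P·(1+y)²] = 10,424.0220 / (961.8167 × 1.219920) = 8.88406.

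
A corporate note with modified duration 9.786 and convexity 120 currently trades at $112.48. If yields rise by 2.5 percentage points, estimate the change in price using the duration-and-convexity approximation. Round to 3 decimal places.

Duration effect: -D_mod·Δy = -9.786 × (+0.025) = -0.244650
Convexity effect: ½·C·(Δy)² = 0.5 × 120 × (0.025)² = +0.0375000
ΔP/P ≈ -0.244650 + 0.0375000 = -0.207150
ΔP ≈ 112.48 × (-0.207150) = -23.300232.

-$23.300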